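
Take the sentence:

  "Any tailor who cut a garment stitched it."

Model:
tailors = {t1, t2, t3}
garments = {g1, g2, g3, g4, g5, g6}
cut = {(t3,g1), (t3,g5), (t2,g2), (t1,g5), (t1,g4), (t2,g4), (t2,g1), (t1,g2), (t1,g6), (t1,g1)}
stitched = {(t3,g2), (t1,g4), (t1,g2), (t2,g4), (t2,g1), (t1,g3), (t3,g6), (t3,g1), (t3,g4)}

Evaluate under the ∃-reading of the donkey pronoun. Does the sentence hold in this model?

"it" takes "a garment" as antecedent — a donkey pronoun bound across the clause boundary.
Weak reading: every tailor t with some cut-garment has at least one cut-garment g such that stitched(t,g).
Per tailor: t1:✓  t2:✓  t3:✓
Every tailor in the restrictor has a witness.

True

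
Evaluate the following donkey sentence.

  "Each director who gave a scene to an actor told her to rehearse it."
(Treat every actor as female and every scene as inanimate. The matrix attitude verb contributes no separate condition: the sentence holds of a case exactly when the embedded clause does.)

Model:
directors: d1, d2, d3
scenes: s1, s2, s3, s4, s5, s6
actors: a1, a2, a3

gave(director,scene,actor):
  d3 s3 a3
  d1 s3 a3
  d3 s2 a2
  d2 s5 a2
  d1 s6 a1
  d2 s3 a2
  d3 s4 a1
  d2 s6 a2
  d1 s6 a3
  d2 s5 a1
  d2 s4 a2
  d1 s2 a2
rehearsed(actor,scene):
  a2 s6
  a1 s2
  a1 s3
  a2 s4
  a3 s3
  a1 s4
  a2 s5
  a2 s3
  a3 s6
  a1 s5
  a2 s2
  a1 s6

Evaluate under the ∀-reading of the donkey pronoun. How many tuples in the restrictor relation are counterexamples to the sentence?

"her" takes "an actor" as antecedent and "it" takes "a scene"; both are donkey pronouns co-varying with the restrictor.
Strong reading: for every (d,s,a) with gave(d,s,a), rehearsed(a,s).
Restrictor triples: (d1,s2,a2)→rehearsed(a2,s2) ✓  (d1,s3,a3)→rehearsed(a3,s3) ✓  (d1,s6,a1)→rehearsed(a1,s6) ✓  (d1,s6,a3)→rehearsed(a3,s6) ✓  (d2,s3,a2)→rehearsed(a2,s3) ✓  (d2,s4,a2)→rehearsed(a2,s4) ✓  (d2,s5,a1)→rehearsed(a1,s5) ✓  (d2,s5,a2)→rehearsed(a2,s5) ✓  (d2,s6,a2)→rehearsed(a2,s6) ✓  (d3,s2,a2)→rehearsed(a2,s2) ✓  (d3,s3,a3)→rehearsed(a3,s3) ✓  (d3,s4,a1)→rehearsed(a1,s4) ✓
Counterexamples (restrictor triples failing the scope): 0.

0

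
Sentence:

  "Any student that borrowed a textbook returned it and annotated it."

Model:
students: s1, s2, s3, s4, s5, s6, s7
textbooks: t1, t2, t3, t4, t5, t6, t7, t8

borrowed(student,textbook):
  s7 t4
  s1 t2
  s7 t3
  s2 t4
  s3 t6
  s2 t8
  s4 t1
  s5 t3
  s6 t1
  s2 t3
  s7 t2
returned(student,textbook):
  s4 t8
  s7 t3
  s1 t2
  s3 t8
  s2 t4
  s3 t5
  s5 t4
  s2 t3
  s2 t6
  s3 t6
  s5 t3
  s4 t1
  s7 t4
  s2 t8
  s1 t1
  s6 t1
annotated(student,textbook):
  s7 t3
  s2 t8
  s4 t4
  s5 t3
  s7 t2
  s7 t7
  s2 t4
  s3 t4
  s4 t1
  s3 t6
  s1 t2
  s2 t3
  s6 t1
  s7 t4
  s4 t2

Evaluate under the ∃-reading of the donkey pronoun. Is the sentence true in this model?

True

"it" takes "a textbook" as antecedent — a donkey pronoun bound across the clause boundary.
Weak reading: every student s with some borrowed-textbook has at least one borrowed-textbook t such that returned(s,t) ∧ annotated(s,t).
Per student: s1:✓  s2:✓  s3:✓  s4:✓  s5:✓  s6:✓  s7:✓
Every student in the restrictor has a witness.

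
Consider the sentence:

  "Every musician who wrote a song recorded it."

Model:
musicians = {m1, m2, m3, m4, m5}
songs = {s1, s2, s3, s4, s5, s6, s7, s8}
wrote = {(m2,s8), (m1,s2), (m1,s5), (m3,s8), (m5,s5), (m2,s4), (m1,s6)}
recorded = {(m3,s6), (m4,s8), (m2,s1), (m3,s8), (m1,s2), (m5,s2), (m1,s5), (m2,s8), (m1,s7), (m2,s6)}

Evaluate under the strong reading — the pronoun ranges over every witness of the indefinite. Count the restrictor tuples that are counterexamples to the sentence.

3

"it" takes "a song" as antecedent — a donkey pronoun bound across the clause boundary.
Strong reading: for every (m,s) with wrote(m,s), recorded(m,s).
Restrictor pairs: (m1,s2) ✓  (m1,s5) ✓  (m1,s6) ✗  (m2,s4) ✗  (m2,s8) ✓  (m3,s8) ✓  (m5,s5) ✗
Counterexamples (restrictor pairs failing the scope): 3.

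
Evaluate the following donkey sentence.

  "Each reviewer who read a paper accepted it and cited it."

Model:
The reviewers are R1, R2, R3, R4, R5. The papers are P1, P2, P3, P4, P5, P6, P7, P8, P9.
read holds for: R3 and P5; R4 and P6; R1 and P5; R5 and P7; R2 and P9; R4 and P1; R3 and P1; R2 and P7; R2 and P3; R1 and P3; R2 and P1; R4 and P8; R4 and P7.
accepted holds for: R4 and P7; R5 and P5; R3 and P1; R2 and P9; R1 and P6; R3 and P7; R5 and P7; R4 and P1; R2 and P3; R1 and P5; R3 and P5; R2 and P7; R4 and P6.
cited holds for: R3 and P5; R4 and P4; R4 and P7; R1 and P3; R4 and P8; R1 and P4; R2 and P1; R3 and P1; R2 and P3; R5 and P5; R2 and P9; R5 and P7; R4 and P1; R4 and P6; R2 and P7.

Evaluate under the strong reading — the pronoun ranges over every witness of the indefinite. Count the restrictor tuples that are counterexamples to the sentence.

"it" takes "a paper" as antecedent — a donkey pronoun bound across the clause boundary.
Strong reading: for every (r,p) with read(r,p), accepted(r,p) ∧ cited(r,p).
Restrictor pairs: (R1,P3) ✗  (R1,P5) ✗  (R2,P1) ✗  (R2,P3) ✓  (R2,P7) ✓  (R2,P9) ✓  (R3,P1) ✓  (R3,P5) ✓  (R4,P1) ✓  (R4,P6) ✓  (R4,P7) ✓  (R4,P8) ✗  (R5,P7) ✓
Counterexamples (restrictor pairs failing the scope): 4.

4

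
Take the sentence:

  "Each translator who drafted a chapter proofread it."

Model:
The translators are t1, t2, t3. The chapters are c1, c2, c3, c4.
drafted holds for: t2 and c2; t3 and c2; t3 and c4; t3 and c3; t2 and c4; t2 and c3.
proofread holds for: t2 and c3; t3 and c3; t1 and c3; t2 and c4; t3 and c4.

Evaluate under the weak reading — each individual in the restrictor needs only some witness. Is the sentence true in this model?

True

"it" takes "a chapter" as antecedent — a donkey pronoun bound across the clause boundary.
Weak reading: every translator t with some drafted-chapter has at least one drafted-chapter c such that proofread(t,c).
Per translator: t2:✓  t3:✓
Every translator in the restrictor has a witness.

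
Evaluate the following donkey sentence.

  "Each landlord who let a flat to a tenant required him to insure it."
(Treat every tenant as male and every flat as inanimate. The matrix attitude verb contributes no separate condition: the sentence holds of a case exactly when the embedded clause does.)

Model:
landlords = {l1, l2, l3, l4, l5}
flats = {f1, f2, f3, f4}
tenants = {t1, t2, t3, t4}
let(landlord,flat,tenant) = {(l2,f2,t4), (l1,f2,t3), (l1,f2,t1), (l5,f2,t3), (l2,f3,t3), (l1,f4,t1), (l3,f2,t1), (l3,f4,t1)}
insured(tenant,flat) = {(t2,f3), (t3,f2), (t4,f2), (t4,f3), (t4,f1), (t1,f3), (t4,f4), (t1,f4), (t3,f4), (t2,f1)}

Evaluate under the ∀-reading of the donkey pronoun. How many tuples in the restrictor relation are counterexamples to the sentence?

"him" takes "a tenant" as antecedent and "it" takes "a flat"; both are donkey pronouns co-varying with the restrictor.
Strong reading: for every (l,f,t) with let(l,f,t), insured(t,f).
Restrictor triples: (l1,f2,t1)→insured(t1,f2) ✗  (l1,f2,t3)→insured(t3,f2) ✓  (l1,f4,t1)→insured(t1,f4) ✓  (l2,f2,t4)→insured(t4,f2) ✓  (l2,f3,t3)→insured(t3,f3) ✗  (l3,f2,t1)→insured(t1,f2) ✗  (l3,f4,t1)→insured(t1,f4) ✓  (l5,f2,t3)→insured(t3,f2) ✓
Counterexamples (restrictor triples failing the scope): 3.

3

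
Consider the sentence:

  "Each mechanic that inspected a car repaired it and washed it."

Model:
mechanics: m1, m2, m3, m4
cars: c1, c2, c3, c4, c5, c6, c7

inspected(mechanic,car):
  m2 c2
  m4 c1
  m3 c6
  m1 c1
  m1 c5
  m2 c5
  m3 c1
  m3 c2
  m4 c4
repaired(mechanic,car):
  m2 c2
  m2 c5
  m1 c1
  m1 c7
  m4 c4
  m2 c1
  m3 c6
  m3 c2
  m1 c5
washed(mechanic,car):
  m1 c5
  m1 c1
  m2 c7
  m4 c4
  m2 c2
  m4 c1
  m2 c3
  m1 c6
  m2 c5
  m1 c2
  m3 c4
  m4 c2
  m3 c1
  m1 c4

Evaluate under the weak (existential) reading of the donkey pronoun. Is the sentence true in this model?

False

"it" takes "a car" as antecedent — a donkey pronoun bound across the clause boundary.
Weak reading: every mechanic m with some inspected-car has at least one inspected-car c such that repaired(m,c) ∧ washed(m,c).
Per mechanic: m1:✓  m2:✓  m3:✗  m4:✓
m3 has no witness among its inspected-cars.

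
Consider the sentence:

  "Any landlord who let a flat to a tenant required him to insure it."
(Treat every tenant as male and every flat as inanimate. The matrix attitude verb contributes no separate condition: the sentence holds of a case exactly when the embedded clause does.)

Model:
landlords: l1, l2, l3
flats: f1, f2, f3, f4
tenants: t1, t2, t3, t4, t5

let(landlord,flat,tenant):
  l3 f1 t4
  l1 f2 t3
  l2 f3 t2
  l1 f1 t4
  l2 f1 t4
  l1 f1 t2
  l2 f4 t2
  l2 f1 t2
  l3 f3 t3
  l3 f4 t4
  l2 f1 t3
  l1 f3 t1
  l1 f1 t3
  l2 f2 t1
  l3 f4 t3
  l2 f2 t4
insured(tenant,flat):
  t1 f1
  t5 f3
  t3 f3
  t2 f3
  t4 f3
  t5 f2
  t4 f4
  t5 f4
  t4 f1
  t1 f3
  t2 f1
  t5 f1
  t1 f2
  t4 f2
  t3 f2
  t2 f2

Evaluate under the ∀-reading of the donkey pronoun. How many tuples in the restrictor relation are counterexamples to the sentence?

4

"him" takes "a tenant" as antecedent and "it" takes "a flat"; both are donkey pronouns co-varying with the restrictor.
Strong reading: for every (l,f,t) with let(l,f,t), insured(t,f).
Restrictor triples: (l1,f1,t2)→insured(t2,f1) ✓  (l1,f1,t3)→insured(t3,f1) ✗  (l1,f1,t4)→insured(t4,f1) ✓  (l1,f2,t3)→insured(t3,f2) ✓  (l1,f3,t1)→insured(t1,f3) ✓  (l2,f1,t2)→insured(t2,f1) ✓  (l2,f1,t3)→insured(t3,f1) ✗  (l2,f1,t4)→insured(t4,f1) ✓  (l2,f2,t1)→insured(t1,f2) ✓  (l2,f2,t4)→insured(t4,f2) ✓  (l2,f3,t2)→insured(t2,f3) ✓  (l2,f4,t2)→insured(t2,f4) ✗  (l3,f1,t4)→insured(t4,f1) ✓  (l3,f3,t3)→insured(t3,f3) ✓  (l3,f4,t3)→insured(t3,f4) ✗  (l3,f4,t4)→insured(t4,f4) ✓
Counterexamples (restrictor triples failing the scope): 4.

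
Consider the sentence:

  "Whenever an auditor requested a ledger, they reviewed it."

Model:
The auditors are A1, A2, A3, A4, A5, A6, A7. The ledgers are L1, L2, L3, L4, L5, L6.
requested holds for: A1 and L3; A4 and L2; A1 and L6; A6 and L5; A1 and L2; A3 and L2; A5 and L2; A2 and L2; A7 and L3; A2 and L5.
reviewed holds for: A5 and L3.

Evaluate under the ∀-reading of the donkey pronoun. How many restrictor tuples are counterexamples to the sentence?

"it" takes "a ledger" as antecedent — a donkey pronoun bound across the clause boundary.
Strong reading: for every (a,l) with requested(a,l), reviewed(a,l).
Restrictor pairs: (A1,L2) ✗  (A1,L3) ✗  (A1,L6) ✗  (A2,L2) ✗  (A2,L5) ✗  (A3,L2) ✗  (A4,L2) ✗  (A5,L2) ✗  (A6,L5) ✗  (A7,L3) ✗
Counterexamples (restrictor pairs failing the scope): 10.

10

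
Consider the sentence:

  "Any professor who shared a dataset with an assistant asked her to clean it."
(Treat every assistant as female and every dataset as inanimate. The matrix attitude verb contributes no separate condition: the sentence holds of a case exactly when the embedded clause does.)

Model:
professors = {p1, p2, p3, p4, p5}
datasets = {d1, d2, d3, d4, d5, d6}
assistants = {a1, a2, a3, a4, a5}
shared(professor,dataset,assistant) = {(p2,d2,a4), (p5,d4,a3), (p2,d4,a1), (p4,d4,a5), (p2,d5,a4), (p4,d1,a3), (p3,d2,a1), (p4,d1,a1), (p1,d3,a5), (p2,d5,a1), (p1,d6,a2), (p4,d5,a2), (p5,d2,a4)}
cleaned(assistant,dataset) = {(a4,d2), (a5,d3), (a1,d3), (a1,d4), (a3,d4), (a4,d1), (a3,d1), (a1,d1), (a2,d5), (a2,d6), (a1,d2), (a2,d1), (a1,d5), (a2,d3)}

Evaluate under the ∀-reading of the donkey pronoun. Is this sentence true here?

False

"her" takes "an assistant" as antecedent and "it" takes "a dataset"; both are donkey pronouns co-varying with the restrictor.
Strong reading: for every (p,d,a) with shared(p,d,a), cleaned(a,d).
Restrictor triples: (p1,d3,a5)→cleaned(a5,d3) ✓  (p1,d6,a2)→cleaned(a2,d6) ✓  (p2,d2,a4)→cleaned(a4,d2) ✓  (p2,d4,a1)→cleaned(a1,d4) ✓  (p2,d5,a1)→cleaned(a1,d5) ✓  (p2,d5,a4)→cleaned(a4,d5) ✗  (p3,d2,a1)→cleaned(a1,d2) ✓  (p4,d1,a1)→cleaned(a1,d1) ✓  (p4,d1,a3)→cleaned(a3,d1) ✓  (p4,d4,a5)→cleaned(a5,d4) ✗  (p4,d5,a2)→cleaned(a2,d5) ✓  (p5,d2,a4)→cleaned(a4,d2) ✓  (p5,d4,a3)→cleaned(a3,d4) ✓
Counterexample: (p2,d5,a4) — cleaned(a4,d5) does not hold.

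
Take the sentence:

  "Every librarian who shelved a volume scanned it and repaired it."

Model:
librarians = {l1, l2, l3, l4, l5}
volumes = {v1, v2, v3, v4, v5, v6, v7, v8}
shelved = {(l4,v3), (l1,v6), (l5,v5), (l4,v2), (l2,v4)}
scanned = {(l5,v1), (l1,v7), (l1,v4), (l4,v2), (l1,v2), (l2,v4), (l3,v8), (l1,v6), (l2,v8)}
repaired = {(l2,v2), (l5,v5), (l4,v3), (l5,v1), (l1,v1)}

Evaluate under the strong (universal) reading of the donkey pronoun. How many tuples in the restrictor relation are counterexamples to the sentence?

"it" takes "a volume" as antecedent — a donkey pronoun bound across the clause boundary.
Strong reading: for every (l,v) with shelved(l,v), scanned(l,v) ∧ repaired(l,v).
Restrictor pairs: (l1,v6) ✗  (l2,v4) ✗  (l4,v2) ✗  (l4,v3) ✗  (l5,v5) ✗
Counterexamples (restrictor pairs failing the scope): 5.

5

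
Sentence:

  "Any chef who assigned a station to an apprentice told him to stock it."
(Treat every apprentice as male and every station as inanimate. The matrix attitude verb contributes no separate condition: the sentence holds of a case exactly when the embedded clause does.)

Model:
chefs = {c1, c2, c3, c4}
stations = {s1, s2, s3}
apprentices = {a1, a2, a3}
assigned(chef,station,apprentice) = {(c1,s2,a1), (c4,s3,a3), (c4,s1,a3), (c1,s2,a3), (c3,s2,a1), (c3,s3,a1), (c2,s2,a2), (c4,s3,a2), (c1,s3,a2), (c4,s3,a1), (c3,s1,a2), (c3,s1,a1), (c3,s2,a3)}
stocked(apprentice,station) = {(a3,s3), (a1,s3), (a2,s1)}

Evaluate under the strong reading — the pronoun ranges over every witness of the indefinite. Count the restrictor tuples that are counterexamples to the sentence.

"him" takes "an apprentice" as antecedent and "it" takes "a station"; both are donkey pronouns co-varying with the restrictor.
Strong reading: for every (c,s,a) with assigned(c,s,a), stocked(a,s).
Restrictor triples: (c1,s2,a1)→stocked(a1,s2) ✗  (c1,s2,a3)→stocked(a3,s2) ✗  (c1,s3,a2)→stocked(a2,s3) ✗  (c2,s2,a2)→stocked(a2,s2) ✗  (c3,s1,a1)→stocked(a1,s1) ✗  (c3,s1,a2)→stocked(a2,s1) ✓  (c3,s2,a1)→stocked(a1,s2) ✗  (c3,s2,a3)→stocked(a3,s2) ✗  (c3,s3,a1)→stocked(a1,s3) ✓  (c4,s1,a3)→stocked(a3,s1) ✗  (c4,s3,a1)→stocked(a1,s3) ✓  (c4,s3,a2)→stocked(a2,s3) ✗  (c4,s3,a3)→stocked(a3,s3) ✓
Counterexamples (restrictor triples failing the scope): 9.

9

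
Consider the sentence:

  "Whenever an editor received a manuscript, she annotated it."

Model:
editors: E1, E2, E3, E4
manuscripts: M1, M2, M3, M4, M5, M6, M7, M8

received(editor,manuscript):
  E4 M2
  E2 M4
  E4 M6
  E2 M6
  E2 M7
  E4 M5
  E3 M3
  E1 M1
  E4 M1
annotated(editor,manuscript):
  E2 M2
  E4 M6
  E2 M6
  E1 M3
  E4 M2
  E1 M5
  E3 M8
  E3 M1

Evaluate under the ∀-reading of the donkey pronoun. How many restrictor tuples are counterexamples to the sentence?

"it" takes "a manuscript" as antecedent — a donkey pronoun bound across the clause boundary.
Strong reading: for every (e,m) with received(e,m), annotated(e,m).
Restrictor pairs: (E1,M1) ✗  (E2,M4) ✗  (E2,M6) ✓  (E2,M7) ✗  (E3,M3) ✗  (E4,M1) ✗  (E4,M2) ✓  (E4,M5) ✗  (E4,M6) ✓
Counterexamples (restrictor pairs failing the scope): 6.

6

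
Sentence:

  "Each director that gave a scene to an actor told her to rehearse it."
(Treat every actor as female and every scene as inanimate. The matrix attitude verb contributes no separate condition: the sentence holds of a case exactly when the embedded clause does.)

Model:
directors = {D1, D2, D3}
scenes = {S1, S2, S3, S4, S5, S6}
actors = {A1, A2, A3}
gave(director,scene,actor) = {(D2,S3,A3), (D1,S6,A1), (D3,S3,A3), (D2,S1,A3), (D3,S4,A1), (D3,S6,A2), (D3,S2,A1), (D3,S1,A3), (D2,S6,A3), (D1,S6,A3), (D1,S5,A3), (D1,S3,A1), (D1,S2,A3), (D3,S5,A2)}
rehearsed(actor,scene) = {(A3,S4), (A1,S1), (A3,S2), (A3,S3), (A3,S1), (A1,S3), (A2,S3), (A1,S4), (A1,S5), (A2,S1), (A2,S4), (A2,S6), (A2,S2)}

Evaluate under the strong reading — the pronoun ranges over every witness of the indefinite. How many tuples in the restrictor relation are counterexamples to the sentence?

"her" takes "an actor" as antecedent and "it" takes "a scene"; both are donkey pronouns co-varying with the restrictor.
Strong reading: for every (d,s,a) with gave(d,s,a), rehearsed(a,s).
Restrictor triples: (D1,S2,A3)→rehearsed(A3,S2) ✓  (D1,S3,A1)→rehearsed(A1,S3) ✓  (D1,S5,A3)→rehearsed(A3,S5) ✗  (D1,S6,A1)→rehearsed(A1,S6) ✗  (D1,S6,A3)→rehearsed(A3,S6) ✗  (D2,S1,A3)→rehearsed(A3,S1) ✓  (D2,S3,A3)→rehearsed(A3,S3) ✓  (D2,S6,A3)→rehearsed(A3,S6) ✗  (D3,S1,A3)→rehearsed(A3,S1) ✓  (D3,S2,A1)→rehearsed(A1,S2) ✗  (D3,S3,A3)→rehearsed(A3,S3) ✓  (D3,S4,A1)→rehearsed(A1,S4) ✓  (D3,S5,A2)→rehearsed(A2,S5) ✗  (D3,S6,A2)→rehearsed(A2,S6) ✓
Counterexamples (restrictor triples failing the scope): 6.

6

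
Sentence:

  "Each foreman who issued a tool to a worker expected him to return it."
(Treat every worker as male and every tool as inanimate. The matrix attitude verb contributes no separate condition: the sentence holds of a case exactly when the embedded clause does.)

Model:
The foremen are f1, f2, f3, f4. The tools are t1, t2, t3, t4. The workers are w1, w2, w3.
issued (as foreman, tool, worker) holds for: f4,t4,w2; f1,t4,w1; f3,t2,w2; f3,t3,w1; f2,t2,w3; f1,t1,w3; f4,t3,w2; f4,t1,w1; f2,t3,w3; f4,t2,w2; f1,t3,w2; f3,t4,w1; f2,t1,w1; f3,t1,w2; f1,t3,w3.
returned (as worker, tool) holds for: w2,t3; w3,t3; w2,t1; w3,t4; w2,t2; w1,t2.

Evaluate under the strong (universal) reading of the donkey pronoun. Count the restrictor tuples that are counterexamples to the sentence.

8

"him" takes "a worker" as antecedent and "it" takes "a tool"; both are donkey pronouns co-varying with the restrictor.
Strong reading: for every (f,t,w) with issued(f,t,w), returned(w,t).
Restrictor triples: (f1,t1,w3)→returned(w3,t1) ✗  (f1,t3,w2)→returned(w2,t3) ✓  (f1,t3,w3)→returned(w3,t3) ✓  (f1,t4,w1)→returned(w1,t4) ✗  (f2,t1,w1)→returned(w1,t1) ✗  (f2,t2,w3)→returned(w3,t2) ✗  (f2,t3,w3)→returned(w3,t3) ✓  (f3,t1,w2)→returned(w2,t1) ✓  (f3,t2,w2)→returned(w2,t2) ✓  (f3,t3,w1)→returned(w1,t3) ✗  (f3,t4,w1)→returned(w1,t4) ✗  (f4,t1,w1)→returned(w1,t1) ✗  (f4,t2,w2)→returned(w2,t2) ✓  (f4,t3,w2)→returned(w2,t3) ✓  (f4,t4,w2)→returned(w2,t4) ✗
Counterexamples (restrictor triples failing the scope): 8.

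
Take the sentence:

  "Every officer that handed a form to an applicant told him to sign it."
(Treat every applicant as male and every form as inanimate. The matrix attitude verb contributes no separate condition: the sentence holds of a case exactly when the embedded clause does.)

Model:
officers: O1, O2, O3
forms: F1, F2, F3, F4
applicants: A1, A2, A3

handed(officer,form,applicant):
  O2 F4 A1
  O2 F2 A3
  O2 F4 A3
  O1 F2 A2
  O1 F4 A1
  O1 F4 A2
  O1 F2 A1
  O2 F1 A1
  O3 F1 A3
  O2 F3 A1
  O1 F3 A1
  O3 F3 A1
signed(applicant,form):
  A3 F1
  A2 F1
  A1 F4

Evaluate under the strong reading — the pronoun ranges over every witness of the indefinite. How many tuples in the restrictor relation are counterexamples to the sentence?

9

"him" takes "an applicant" as antecedent and "it" takes "a form"; both are donkey pronouns co-varying with the restrictor.
Strong reading: for every (o,f,a) with handed(o,f,a), signed(a,f).
Restrictor triples: (O1,F2,A1)→signed(A1,F2) ✗  (O1,F2,A2)→signed(A2,F2) ✗  (O1,F3,A1)→signed(A1,F3) ✗  (O1,F4,A1)→signed(A1,F4) ✓  (O1,F4,A2)→signed(A2,F4) ✗  (O2,F1,A1)→signed(A1,F1) ✗  (O2,F2,A3)→signed(A3,F2) ✗  (O2,F3,A1)→signed(A1,F3) ✗  (O2,F4,A1)→signed(A1,F4) ✓  (O2,F4,A3)→signed(A3,F4) ✗  (O3,F1,A3)→signed(A3,F1) ✓  (O3,F3,A1)→signed(A1,F3) ✗
Counterexamples (restrictor triples failing the scope): 9.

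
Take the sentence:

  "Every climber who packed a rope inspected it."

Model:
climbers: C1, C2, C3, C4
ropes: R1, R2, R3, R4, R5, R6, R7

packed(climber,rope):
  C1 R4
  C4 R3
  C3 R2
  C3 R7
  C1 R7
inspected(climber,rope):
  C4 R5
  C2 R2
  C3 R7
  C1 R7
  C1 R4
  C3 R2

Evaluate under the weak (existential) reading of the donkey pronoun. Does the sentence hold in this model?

False

"it" takes "a rope" as antecedent — a donkey pronoun bound across the clause boundary.
Weak reading: every climber c with some packed-rope has at least one packed-rope r such that inspected(c,r).
Per climber: C1:✓  C3:✓  C4:✗
C4 has no witness among its packed-ropes.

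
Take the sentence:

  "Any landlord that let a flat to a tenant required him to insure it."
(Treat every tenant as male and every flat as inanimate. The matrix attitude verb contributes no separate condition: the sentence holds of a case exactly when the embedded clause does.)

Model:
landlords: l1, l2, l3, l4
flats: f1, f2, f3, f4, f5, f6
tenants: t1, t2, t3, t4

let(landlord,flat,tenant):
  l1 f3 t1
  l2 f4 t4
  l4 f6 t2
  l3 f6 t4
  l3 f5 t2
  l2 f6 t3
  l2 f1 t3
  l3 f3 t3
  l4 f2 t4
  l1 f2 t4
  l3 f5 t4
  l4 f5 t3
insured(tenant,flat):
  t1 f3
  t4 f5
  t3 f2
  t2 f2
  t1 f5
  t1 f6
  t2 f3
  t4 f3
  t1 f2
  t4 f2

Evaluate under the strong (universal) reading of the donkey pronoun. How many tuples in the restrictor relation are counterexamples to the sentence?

"him" takes "a tenant" as antecedent and "it" takes "a flat"; both are donkey pronouns co-varying with the restrictor.
Strong reading: for every (l,f,t) with let(l,f,t), insured(t,f).
Restrictor triples: (l1,f2,t4)→insured(t4,f2) ✓  (l1,f3,t1)→insured(t1,f3) ✓  (l2,f1,t3)→insured(t3,f1) ✗  (l2,f4,t4)→insured(t4,f4) ✗  (l2,f6,t3)→insured(t3,f6) ✗  (l3,f3,t3)→insured(t3,f3) ✗  (l3,f5,t2)→insured(t2,f5) ✗  (l3,f5,t4)→insured(t4,f5) ✓  (l3,f6,t4)→insured(t4,f6) ✗  (l4,f2,t4)→insured(t4,f2) ✓  (l4,f5,t3)→insured(t3,f5) ✗  (l4,f6,t2)→insured(t2,f6) ✗
Counterexamples (restrictor triples failing the scope): 8.

8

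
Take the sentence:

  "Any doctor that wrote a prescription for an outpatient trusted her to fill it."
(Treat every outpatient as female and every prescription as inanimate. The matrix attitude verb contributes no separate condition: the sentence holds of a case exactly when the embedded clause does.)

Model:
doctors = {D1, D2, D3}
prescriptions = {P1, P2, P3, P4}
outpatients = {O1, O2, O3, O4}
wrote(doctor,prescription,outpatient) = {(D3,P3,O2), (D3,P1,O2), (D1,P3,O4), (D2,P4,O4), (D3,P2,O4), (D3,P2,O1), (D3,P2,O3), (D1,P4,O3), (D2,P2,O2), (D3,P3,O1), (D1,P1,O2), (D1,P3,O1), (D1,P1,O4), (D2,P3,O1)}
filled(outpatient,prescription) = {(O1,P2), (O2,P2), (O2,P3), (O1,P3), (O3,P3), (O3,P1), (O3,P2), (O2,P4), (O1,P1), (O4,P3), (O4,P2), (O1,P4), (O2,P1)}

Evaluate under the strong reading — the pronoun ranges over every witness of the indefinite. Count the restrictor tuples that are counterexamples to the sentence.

3

"her" takes "an outpatient" as antecedent and "it" takes "a prescription"; both are donkey pronouns co-varying with the restrictor.
Strong reading: for every (d,p,o) with wrote(d,p,o), filled(o,p).
Restrictor triples: (D1,P1,O2)→filled(O2,P1) ✓  (D1,P1,O4)→filled(O4,P1) ✗  (D1,P3,O1)→filled(O1,P3) ✓  (D1,P3,O4)→filled(O4,P3) ✓  (D1,P4,O3)→filled(O3,P4) ✗  (D2,P2,O2)→filled(O2,P2) ✓  (D2,P3,O1)→filled(O1,P3) ✓  (D2,P4,O4)→filled(O4,P4) ✗  (D3,P1,O2)→filled(O2,P1) ✓  (D3,P2,O1)→filled(O1,P2) ✓  (D3,P2,O3)→filled(O3,P2) ✓  (D3,P2,O4)→filled(O4,P2) ✓  (D3,P3,O1)→filled(O1,P3) ✓  (D3,P3,O2)→filled(O2,P3) ✓
Counterexamples (restrictor triples failing the scope): 3.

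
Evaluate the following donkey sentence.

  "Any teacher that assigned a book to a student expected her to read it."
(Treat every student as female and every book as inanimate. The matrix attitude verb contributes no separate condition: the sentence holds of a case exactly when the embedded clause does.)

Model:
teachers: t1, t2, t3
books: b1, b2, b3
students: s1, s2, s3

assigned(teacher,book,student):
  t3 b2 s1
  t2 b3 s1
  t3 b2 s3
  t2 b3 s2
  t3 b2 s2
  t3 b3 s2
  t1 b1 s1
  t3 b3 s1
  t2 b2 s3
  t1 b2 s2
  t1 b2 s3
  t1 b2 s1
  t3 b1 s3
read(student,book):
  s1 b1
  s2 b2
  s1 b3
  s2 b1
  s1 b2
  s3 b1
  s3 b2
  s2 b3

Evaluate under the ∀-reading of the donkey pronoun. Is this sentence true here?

True

"her" takes "a student" as antecedent and "it" takes "a book"; both are donkey pronouns co-varying with the restrictor.
Strong reading: for every (t,b,s) with assigned(t,b,s), read(s,b).
Restrictor triples: (t1,b1,s1)→read(s1,b1) ✓  (t1,b2,s1)→read(s1,b2) ✓  (t1,b2,s2)→read(s2,b2) ✓  (t1,b2,s3)→read(s3,b2) ✓  (t2,b2,s3)→read(s3,b2) ✓  (t2,b3,s1)→read(s1,b3) ✓  (t2,b3,s2)→read(s2,b3) ✓  (t3,b1,s3)→read(s3,b1) ✓  (t3,b2,s1)→read(s1,b2) ✓  (t3,b2,s2)→read(s2,b2) ✓  (t3,b2,s3)→read(s3,b2) ✓  (t3,b3,s1)→read(s1,b3) ✓  (t3,b3,s2)→read(s2,b3) ✓
Every restrictor triple satisfies the scope.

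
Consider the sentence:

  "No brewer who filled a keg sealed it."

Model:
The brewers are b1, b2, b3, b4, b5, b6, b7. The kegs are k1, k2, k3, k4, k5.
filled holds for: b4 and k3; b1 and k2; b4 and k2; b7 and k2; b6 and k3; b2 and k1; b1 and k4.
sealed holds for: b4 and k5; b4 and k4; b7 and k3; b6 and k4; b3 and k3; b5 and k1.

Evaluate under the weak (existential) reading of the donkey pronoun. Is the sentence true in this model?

True

"it" takes "a keg" as antecedent — a donkey pronoun bound across the clause boundary.
Truth condition: for no (b,k) with filled(b,k) does sealed(b,k) hold.
Restrictor pairs — does the scope hold? (b1,k2):fails  (b1,k4):fails  (b2,k1):fails  (b4,k2):fails  (b4,k3):fails  (b6,k3):fails  (b7,k2):fails
Scope holds for no restrictor pair, so the sentence is true.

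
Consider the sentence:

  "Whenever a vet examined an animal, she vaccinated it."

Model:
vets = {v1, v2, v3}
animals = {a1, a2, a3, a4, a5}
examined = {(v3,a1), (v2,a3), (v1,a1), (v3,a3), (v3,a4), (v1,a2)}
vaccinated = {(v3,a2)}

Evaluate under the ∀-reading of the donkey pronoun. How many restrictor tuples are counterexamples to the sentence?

6

"it" takes "an animal" as antecedent — a donkey pronoun bound across the clause boundary.
Strong reading: for every (v,a) with examined(v,a), vaccinated(v,a).
Restrictor pairs: (v1,a1) ✗  (v1,a2) ✗  (v2,a3) ✗  (v3,a1) ✗  (v3,a3) ✗  (v3,a4) ✗
Counterexamples (restrictor pairs failing the scope): 6.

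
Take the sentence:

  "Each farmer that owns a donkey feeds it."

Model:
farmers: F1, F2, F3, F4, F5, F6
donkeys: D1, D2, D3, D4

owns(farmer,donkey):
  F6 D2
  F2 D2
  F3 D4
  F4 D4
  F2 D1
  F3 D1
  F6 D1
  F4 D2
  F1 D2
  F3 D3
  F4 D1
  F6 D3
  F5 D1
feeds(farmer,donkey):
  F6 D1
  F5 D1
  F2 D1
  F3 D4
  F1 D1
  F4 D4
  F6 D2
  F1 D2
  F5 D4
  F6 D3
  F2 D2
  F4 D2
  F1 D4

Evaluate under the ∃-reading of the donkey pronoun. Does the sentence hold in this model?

"it" takes "a donkey" as antecedent — a donkey pronoun bound across the clause boundary.
Weak reading: every farmer f with some owns-donkey has at least one owns-donkey d such that feeds(f,d).
Per farmer: F1:✓  F2:✓  F3:✓  F4:✓  F5:✓  F6:✓
Every farmer in the restrictor has a witness.

True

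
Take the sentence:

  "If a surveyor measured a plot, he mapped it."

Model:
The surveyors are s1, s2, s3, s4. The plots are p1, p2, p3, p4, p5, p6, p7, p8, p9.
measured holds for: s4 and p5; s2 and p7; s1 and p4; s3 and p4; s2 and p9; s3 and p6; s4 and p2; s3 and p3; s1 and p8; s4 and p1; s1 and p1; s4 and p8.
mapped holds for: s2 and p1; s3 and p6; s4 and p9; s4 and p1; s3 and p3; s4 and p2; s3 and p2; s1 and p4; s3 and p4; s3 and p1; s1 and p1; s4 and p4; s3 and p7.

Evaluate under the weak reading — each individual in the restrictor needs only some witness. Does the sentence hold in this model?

False

"it" takes "a plot" as antecedent — a donkey pronoun bound across the clause boundary.
Weak reading: every surveyor s with some measured-plot has at least one measured-plot p such that mapped(s,p).
Per surveyor: s1:✓  s2:✗  s3:✓  s4:✓
s2 has no witness among its measured-plots.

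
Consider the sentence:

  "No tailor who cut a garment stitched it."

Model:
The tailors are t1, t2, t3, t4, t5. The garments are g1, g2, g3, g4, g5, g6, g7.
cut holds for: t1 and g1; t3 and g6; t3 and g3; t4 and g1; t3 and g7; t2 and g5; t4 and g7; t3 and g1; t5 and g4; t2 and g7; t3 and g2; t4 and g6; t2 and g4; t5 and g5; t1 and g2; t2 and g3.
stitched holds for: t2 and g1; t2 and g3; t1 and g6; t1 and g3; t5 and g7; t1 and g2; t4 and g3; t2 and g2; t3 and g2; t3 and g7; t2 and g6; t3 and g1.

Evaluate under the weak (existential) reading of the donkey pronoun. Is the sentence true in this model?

False

"it" takes "a garment" as antecedent — a donkey pronoun bound across the clause boundary.
Truth condition: for no (t,g) with cut(t,g) does stitched(t,g) hold.
Restrictor pairs — does the scope hold? (t1,g1):fails  (t1,g2):holds  (t2,g3):holds  (t2,g4):fails  (t2,g5):fails  (t2,g7):fails  (t3,g1):holds  (t3,g2):holds  (t3,g3):fails  (t3,g6):fails  (t3,g7):holds  (t4,g1):fails  (t4,g6):fails  (t4,g7):fails  (t5,g4):fails  (t5,g5):fails
Scope holds for 5 pair(s), so the sentence is false.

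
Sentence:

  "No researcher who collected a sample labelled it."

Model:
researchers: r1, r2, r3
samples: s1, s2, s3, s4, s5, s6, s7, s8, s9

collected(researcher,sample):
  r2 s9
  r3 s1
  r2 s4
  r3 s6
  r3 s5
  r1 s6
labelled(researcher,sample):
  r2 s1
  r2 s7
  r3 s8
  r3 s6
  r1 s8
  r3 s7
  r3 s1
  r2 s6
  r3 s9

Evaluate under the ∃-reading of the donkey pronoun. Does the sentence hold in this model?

False

"it" takes "a sample" as antecedent — a donkey pronoun bound across the clause boundary.
Truth condition: for no (r,s) with collected(r,s) does labelled(r,s) hold.
Restrictor pairs — does the scope hold? (r1,s6):fails  (r2,s4):fails  (r2,s9):fails  (r3,s1):holds  (r3,s5):fails  (r3,s6):holds
Scope holds for 2 pair(s), so the sentence is false.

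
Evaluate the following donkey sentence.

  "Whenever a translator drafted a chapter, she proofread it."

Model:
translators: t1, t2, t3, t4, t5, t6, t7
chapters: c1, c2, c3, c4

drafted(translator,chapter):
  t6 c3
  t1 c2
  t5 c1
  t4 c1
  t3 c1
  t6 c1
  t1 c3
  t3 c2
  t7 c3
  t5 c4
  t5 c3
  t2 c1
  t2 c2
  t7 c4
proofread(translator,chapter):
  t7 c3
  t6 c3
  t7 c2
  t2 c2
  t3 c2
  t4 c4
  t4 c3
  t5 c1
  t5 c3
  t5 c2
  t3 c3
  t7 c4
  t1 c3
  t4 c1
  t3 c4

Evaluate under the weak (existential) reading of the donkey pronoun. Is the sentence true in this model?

"it" takes "a chapter" as antecedent — a donkey pronoun bound across the clause boundary.
Weak reading: every translator t with some drafted-chapter has at least one drafted-chapter c such that proofread(t,c).
Per translator: t1:✓  t2:✓  t3:✓  t4:✓  t5:✓  t6:✓  t7:✓
Every translator in the restrictor has a witness.

True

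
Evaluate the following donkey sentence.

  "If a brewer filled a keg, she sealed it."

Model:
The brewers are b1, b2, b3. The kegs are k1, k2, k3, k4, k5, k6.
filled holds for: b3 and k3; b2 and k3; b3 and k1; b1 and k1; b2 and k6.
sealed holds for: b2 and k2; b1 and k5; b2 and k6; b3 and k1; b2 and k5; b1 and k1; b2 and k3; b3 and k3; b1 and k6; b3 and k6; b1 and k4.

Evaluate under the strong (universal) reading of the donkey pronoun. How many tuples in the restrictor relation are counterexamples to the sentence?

0

"it" takes "a keg" as antecedent — a donkey pronoun bound across the clause boundary.
Strong reading: for every (b,k) with filled(b,k), sealed(b,k).
Restrictor pairs: (b1,k1) ✓  (b2,k3) ✓  (b2,k6) ✓  (b3,k1) ✓  (b3,k3) ✓
Counterexamples (restrictor pairs failing the scope): 0.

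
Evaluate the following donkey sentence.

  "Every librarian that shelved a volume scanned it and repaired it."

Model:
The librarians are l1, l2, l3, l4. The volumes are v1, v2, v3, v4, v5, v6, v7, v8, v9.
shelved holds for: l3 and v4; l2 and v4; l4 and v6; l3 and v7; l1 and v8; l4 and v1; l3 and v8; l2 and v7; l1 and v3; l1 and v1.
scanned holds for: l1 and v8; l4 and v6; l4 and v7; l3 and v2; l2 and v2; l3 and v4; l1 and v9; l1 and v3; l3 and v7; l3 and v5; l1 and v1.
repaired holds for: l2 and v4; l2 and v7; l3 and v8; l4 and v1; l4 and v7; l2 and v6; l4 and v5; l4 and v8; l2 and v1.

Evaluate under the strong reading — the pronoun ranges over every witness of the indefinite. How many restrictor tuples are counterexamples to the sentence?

10

"it" takes "a volume" as antecedent — a donkey pronoun bound across the clause boundary.
Strong reading: for every (l,v) with shelved(l,v), scanned(l,v) ∧ repaired(l,v).
Restrictor pairs: (l1,v1) ✗  (l1,v3) ✗  (l1,v8) ✗  (l2,v4) ✗  (l2,v7) ✗  (l3,v4) ✗  (l3,v7) ✗  (l3,v8) ✗  (l4,v1) ✗  (l4,v6) ✗
Counterexamples (restrictor pairs failing the scope): 10.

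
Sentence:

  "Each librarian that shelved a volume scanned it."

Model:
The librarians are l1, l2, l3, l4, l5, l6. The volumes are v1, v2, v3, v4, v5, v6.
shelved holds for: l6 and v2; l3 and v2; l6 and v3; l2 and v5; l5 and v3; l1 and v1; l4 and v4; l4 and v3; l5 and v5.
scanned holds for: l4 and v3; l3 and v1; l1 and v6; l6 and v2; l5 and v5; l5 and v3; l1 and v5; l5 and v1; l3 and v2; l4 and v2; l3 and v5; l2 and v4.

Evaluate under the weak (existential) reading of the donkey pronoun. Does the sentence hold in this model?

False

"it" takes "a volume" as antecedent — a donkey pronoun bound across the clause boundary.
Weak reading: every librarian l with some shelved-volume has at least one shelved-volume v such that scanned(l,v).
Per librarian: l1:✗  l2:✗  l3:✓  l4:✓  l5:✓  l6:✓
l1 has no witness among its shelved-volumes.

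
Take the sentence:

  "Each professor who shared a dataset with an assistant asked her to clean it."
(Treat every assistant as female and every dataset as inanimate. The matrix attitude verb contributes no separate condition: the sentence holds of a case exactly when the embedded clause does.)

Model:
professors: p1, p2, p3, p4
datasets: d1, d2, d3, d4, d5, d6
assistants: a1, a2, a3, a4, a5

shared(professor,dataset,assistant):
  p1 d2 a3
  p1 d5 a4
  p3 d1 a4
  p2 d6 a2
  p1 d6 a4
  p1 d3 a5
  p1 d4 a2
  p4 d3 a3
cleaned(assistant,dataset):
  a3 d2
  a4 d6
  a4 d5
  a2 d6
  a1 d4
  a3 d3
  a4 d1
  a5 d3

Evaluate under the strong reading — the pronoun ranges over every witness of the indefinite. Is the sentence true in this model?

"her" takes "an assistant" as antecedent and "it" takes "a dataset"; both are donkey pronouns co-varying with the restrictor.
Strong reading: for every (p,d,a) with shared(p,d,a), cleaned(a,d).
Restrictor triples: (p1,d2,a3)→cleaned(a3,d2) ✓  (p1,d3,a5)→cleaned(a5,d3) ✓  (p1,d4,a2)→cleaned(a2,d4) ✗  (p1,d5,a4)→cleaned(a4,d5) ✓  (p1,d6,a4)→cleaned(a4,d6) ✓  (p2,d6,a2)→cleaned(a2,d6) ✓  (p3,d1,a4)→cleaned(a4,d1) ✓  (p4,d3,a3)→cleaned(a3,d3) ✓
Counterexample: (p1,d4,a2) — cleaned(a2,d4) does not hold.

False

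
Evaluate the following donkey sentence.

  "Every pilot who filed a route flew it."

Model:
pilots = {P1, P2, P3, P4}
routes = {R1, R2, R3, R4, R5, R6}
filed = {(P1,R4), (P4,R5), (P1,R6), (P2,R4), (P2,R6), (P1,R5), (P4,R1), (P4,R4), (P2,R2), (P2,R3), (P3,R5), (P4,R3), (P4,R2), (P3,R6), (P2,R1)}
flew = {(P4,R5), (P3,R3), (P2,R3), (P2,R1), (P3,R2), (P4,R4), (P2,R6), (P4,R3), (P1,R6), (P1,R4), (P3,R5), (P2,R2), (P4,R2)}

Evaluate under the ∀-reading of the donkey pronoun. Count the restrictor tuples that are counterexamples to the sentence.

4

"it" takes "a route" as antecedent — a donkey pronoun bound across the clause boundary.
Strong reading: for every (p,r) with filed(p,r), flew(p,r).
Restrictor pairs: (P1,R4) ✓  (P1,R5) ✗  (P1,R6) ✓  (P2,R1) ✓  (P2,R2) ✓  (P2,R3) ✓  (P2,R4) ✗  (P2,R6) ✓  (P3,R5) ✓  (P3,R6) ✗  (P4,R1) ✗  (P4,R2) ✓  (P4,R3) ✓  (P4,R4) ✓  (P4,R5) ✓
Counterexamples (restrictor pairs failing the scope): 4.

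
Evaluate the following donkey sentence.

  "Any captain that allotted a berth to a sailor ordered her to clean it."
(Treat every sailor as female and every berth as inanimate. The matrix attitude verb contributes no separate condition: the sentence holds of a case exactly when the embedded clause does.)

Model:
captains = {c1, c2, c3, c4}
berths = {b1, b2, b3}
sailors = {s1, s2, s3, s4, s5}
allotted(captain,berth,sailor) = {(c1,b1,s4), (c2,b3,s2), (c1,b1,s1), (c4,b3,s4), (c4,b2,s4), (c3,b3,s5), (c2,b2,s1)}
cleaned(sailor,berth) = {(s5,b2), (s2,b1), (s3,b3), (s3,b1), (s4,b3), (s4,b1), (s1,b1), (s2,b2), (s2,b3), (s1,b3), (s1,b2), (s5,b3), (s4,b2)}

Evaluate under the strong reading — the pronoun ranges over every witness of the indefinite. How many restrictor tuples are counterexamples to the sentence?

0

"her" takes "a sailor" as antecedent and "it" takes "a berth"; both are donkey pronouns co-varying with the restrictor.
Strong reading: for every (c,b,s) with allotted(c,b,s), cleaned(s,b).
Restrictor triples: (c1,b1,s1)→cleaned(s1,b1) ✓  (c1,b1,s4)→cleaned(s4,b1) ✓  (c2,b2,s1)→cleaned(s1,b2) ✓  (c2,b3,s2)→cleaned(s2,b3) ✓  (c3,b3,s5)→cleaned(s5,b3) ✓  (c4,b2,s4)→cleaned(s4,b2) ✓  (c4,b3,s4)→cleaned(s4,b3) ✓
Counterexamples (restrictor triples failing the scope): 0.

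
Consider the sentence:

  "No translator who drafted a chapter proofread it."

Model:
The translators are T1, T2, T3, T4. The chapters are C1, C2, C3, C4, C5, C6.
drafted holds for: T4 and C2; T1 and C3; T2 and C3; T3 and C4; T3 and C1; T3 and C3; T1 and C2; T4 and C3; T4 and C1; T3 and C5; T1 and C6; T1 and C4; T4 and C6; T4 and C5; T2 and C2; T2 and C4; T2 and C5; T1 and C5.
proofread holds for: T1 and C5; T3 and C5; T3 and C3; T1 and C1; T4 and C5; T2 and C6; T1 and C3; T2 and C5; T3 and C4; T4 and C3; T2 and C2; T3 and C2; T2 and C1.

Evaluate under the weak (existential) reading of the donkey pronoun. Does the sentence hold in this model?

"it" takes "a chapter" as antecedent — a donkey pronoun bound across the clause boundary.
Truth condition: for no (t,c) with drafted(t,c) does proofread(t,c) hold.
Restrictor pairs — does the scope hold? (T1,C2):fails  (T1,C3):holds  (T1,C4):fails  (T1,C5):holds  (T1,C6):fails  (T2,C2):holds  (T2,C3):fails  (T2,C4):fails  (T2,C5):holds  (T3,C1):fails  (T3,C3):holds  (T3,C4):holds  (T3,C5):holds  (T4,C1):fails  (T4,C2):fails  (T4,C3):holds  (T4,C5):holds  (T4,C6):fails
Scope holds for 9 pair(s), so the sentence is false.

False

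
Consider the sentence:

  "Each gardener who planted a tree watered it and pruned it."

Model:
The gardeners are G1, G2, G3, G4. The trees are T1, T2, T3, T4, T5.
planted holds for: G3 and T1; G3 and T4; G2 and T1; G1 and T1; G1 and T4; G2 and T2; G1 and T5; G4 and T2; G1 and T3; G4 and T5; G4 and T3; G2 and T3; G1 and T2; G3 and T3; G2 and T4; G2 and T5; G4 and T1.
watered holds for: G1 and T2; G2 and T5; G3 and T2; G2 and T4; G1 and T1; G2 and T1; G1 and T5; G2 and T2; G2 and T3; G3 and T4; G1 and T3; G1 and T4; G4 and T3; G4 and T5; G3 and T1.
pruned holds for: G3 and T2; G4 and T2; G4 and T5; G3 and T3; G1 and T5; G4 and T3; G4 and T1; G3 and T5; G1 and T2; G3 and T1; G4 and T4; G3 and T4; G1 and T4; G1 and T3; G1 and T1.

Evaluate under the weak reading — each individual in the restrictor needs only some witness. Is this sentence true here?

"it" takes "a tree" as antecedent — a donkey pronoun bound across the clause boundary.
Weak reading: every gardener g with some planted-tree has at least one planted-tree t such that watered(g,t) ∧ pruned(g,t).
Per gardener: G1:✓  G2:✗  G3:✓  G4:✓
G2 has no witness among its planted-trees.

False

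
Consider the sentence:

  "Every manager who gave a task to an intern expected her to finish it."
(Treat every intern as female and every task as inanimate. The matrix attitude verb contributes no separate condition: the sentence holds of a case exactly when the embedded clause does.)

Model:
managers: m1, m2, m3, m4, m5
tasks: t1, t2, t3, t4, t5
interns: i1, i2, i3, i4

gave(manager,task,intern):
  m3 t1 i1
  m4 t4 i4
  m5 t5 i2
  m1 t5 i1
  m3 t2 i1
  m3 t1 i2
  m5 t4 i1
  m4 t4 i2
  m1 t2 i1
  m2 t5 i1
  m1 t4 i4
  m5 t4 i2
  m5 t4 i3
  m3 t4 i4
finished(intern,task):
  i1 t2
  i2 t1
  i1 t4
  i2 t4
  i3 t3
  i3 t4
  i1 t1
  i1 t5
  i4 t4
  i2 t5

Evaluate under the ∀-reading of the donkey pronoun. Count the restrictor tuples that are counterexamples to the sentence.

"her" takes "an intern" as antecedent and "it" takes "a task"; both are donkey pronouns co-varying with the restrictor.
Strong reading: for every (m,t,i) with gave(m,t,i), finished(i,t).
Restrictor triples: (m1,t2,i1)→finished(i1,t2) ✓  (m1,t4,i4)→finished(i4,t4) ✓  (m1,t5,i1)→finished(i1,t5) ✓  (m2,t5,i1)→finished(i1,t5) ✓  (m3,t1,i1)→finished(i1,t1) ✓  (m3,t1,i2)→finished(i2,t1) ✓  (m3,t2,i1)→finished(i1,t2) ✓  (m3,t4,i4)→finished(i4,t4) ✓  (m4,t4,i2)→finished(i2,t4) ✓  (m4,t4,i4)→finished(i4,t4) ✓  (m5,t4,i1)→finished(i1,t4) ✓  (m5,t4,i2)→finished(i2,t4) ✓  (m5,t4,i3)→finished(i3,t4) ✓  (m5,t5,i2)→finished(i2,t5) ✓
Counterexamples (restrictor triples failing the scope): 0.

0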